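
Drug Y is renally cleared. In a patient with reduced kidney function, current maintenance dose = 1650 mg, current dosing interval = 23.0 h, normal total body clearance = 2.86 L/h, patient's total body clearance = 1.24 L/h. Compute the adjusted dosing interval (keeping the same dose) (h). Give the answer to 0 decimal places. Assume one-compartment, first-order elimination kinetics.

To keep the same average steady-state level, dosing rate must scale with clearance.
CL ratio = 1.24 / 2.86 = 0.4336
New interval (same dose) = 23.0 / 0.4336 = 53.04 h

53 h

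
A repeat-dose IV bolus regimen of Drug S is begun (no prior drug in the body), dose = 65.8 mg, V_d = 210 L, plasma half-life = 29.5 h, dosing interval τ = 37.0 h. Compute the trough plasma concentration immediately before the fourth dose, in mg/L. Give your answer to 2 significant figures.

C₀ per dose = Dose / Vd = 65.8 / 210 = 0.3133 mg/L
k = ln2 / t½ = 0.693147 / 29.5 = 0.02350 h⁻¹
Fraction remaining after one interval: r = e^(−kτ) = e^(−0.02350 × 37.0) = 0.4192
Before dose 4, 3 doses have been given (aged 1τ, 2τ, 3τ).
C_trough = C₀ × (r + r² + … + r^3) = C₀ × r(1−r^3)/(1−r)
        = 0.3133 × 0.4192 × (1 − 0.07367) / (1 − 0.4192) = 0.2095 mg/L

0.21 mg/L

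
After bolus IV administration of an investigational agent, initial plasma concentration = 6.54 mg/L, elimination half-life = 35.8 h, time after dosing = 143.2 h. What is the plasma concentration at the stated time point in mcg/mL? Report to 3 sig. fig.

k = ln2 / t½ = 0.693147 / 35.8 = 0.01936 h⁻¹
t / t½ = 143.2 / 35.8 = 4 half-lives
C = C₀ × (1/2)^4 = 6.540 × 0.06250 = 0.4088 mg/L
(0.4088 mg/L = 0.4088 mcg/mL)

0.409 mcg/mL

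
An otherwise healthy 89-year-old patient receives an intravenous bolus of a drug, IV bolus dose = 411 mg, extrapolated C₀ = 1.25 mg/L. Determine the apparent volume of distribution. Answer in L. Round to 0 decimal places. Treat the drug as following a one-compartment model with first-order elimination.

329 L

Vd = Dose / C₀ = 411.0 / 1.25 = 328.8 L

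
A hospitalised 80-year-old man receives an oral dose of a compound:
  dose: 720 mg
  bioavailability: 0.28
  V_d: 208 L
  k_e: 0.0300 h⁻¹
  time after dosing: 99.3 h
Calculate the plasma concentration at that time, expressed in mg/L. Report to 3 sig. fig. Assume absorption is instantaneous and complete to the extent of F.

0.0493 mg/L

Amount reaching circulation = F × Dose = 0.28 × 720.0 = 201.6 mg
C₀ = F·Dose / Vd = 201.6 / 208 = 0.9692 mg/L
C = C₀ · e^(−k·t) = 0.9692 × e^(−0.03000 × 99.3)
  = 0.9692 × 0.05084 = 0.04927 mg/L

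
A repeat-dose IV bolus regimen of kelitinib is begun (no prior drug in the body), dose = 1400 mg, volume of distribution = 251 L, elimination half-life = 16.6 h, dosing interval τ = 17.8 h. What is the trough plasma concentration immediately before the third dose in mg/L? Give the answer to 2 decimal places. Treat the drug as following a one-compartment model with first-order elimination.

3.91 mg/L

C₀ per dose = Dose / Vd = 1400 / 251 = 5.578 mg/L
k = ln2 / t½ = 0.693147 / 16.6 = 0.04176 h⁻¹
Fraction remaining after one interval: r = e^(−kτ) = e^(−0.04176 × 17.8) = 0.4755
Before dose 3, 2 doses have been given (aged 1τ, 2τ).
C_trough = C₀ × (r + r²) = 5.578 × (0.4755 + 0.2261) = 3.914 mg/L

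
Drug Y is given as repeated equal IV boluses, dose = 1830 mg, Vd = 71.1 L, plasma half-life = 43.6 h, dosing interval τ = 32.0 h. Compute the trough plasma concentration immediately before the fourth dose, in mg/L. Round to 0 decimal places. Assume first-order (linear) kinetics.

30 mg/L

C₀ per dose = Dose / Vd = 1830 / 71.1 = 25.74 mg/L
k = ln2 / t½ = 0.693147 / 43.6 = 0.01590 h⁻¹
Fraction remaining after one interval: r = e^(−kτ) = e^(−0.01590 × 32.0) = 0.6012
Before dose 4, 3 doses have been given (aged 1τ, 2τ, 3τ).
C_trough = C₀ × (r + r² + … + r^3) = C₀ × r(1−r^3)/(1−r)
        = 25.74 × 0.6012 × (1 − 0.2173) / (1 − 0.6012) = 30.37 mg/L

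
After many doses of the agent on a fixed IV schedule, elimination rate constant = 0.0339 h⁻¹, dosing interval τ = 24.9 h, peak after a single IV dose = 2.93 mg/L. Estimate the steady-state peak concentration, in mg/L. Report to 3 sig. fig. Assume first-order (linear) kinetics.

5.14 mg/L

e^(−kτ) = e^(−0.03390 × 24.9) = 0.4299
Accumulation ratio R = 1 / (1 − e^(−kτ)) = 1 / (1 − 0.4299) = 1.754
Steady-state peak = C₀ × R = 2.93 × 1.754 = 5.139 mg/L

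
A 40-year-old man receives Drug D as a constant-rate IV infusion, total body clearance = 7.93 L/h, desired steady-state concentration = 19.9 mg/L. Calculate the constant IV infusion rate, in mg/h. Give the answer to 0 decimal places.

158 mg/h

At steady state, infusion rate R₀ = Css × CL = 19.9 × 7.930 = 157.8 mg/h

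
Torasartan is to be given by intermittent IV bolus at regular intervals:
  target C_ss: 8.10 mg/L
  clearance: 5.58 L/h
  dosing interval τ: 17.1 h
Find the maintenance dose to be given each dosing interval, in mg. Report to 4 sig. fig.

At steady state, Dose/τ = Css × CL.
Dose = Css × CL × τ = 8.10 × 5.580 × 17.1 = 772.9 mg

772.9 mg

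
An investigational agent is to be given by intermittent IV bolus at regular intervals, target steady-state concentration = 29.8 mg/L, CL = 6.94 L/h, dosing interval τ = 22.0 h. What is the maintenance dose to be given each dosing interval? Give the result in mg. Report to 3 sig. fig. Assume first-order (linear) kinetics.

4550 mg

At steady state, Dose/τ = Css × CL.
Dose = Css × CL × τ = 29.8 × 6.940 × 22.0 = 4550 mg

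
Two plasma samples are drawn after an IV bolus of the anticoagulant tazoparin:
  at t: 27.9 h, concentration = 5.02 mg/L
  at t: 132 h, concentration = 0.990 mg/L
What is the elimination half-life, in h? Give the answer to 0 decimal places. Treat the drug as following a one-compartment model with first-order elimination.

k = ln(C₁/C₂) / (t₂ − t₁) = ln(5.02/0.990) / (132 − 27.9)
  = 1.623 / 104.1 = 0.01559 h⁻¹
t½ = ln2 / k = 0.693147 / 0.01559 = 44.46 h

44 h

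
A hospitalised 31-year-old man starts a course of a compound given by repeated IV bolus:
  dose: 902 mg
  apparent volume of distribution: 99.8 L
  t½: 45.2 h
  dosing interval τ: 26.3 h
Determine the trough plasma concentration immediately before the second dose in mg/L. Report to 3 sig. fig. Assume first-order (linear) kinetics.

6.04 mg/L

C₀ per dose = Dose / Vd = 902 / 99.8 = 9.038 mg/L
k = ln2 / t½ = 0.693147 / 45.2 = 0.01534 h⁻¹
Fraction remaining after one interval: r = e^(−kτ) = e^(−0.01534 × 26.3) = 0.6680
Before dose 2, 1 dose has been given (aged 1τ).
C_trough = C₀ × r = 9.038 × 0.6680 = 6.037 mg/L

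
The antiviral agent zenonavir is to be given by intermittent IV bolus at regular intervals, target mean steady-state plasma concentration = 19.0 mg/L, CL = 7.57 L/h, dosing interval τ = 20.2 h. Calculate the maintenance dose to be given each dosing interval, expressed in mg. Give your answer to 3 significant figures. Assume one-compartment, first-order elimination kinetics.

At steady state, Dose/τ = Css × CL.
Dose = Css × CL × τ = 19.0 × 7.570 × 20.2 = 2905 mg

2910 mg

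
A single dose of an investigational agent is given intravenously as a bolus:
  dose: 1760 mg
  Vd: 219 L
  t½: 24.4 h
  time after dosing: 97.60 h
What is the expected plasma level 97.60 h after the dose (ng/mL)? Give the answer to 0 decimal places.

502 ng/mL

C₀ = Dose / Vd = 1760 / 219 = 8.037 mg/L
k = ln2 / t½ = 0.693147 / 24.4 = 0.02841 h⁻¹
t / t½ = 97.60 / 24.4 = 4 half-lives
C = C₀ × (1/2)^4 = 8.037 × 0.06250 = 0.5023 mg/L
Convert: 0.5023 mg/L × 1000 = 502.3 ng/mL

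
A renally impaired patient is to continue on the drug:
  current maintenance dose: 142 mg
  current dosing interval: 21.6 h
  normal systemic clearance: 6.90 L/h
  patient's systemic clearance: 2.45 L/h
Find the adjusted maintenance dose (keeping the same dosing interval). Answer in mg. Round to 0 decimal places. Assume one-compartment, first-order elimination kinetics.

50 mg

To keep the same average steady-state level, dosing rate must scale with clearance.
CL ratio = 2.45 / 6.90 = 0.3551
New dose (same interval) = 142 × 0.3551 = 50.42 mg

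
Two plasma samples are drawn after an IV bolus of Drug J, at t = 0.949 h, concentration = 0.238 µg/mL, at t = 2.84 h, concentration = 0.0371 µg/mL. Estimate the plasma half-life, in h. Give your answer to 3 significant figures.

k = ln(C₁/C₂) / (t₂ − t₁) = ln(0.238/0.0371) / (2.84 − 0.949)
  = 1.859 / 1.891 = 0.9831 h⁻¹
t½ = ln2 / k = 0.693147 / 0.9831 = 0.7051 h

0.705 h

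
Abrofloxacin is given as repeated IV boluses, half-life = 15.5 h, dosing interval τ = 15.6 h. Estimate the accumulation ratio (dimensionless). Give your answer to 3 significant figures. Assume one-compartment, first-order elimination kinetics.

1.99

k = ln2 / t½ = 0.693147 / 15.5 = 0.04472 h⁻¹
e^(−kτ) = e^(−0.04472 × 15.6) = 0.4978
Accumulation ratio R = 1 / (1 − e^(−kτ)) = 1 / (1 − 0.4978) = 1.991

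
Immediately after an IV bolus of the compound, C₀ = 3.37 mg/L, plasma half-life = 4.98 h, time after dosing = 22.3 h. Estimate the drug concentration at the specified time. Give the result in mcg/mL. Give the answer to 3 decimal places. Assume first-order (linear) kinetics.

0.151 mcg/mL

k = ln2 / t½ = 0.693147 / 4.98 = 0.1392 h⁻¹
C = C₀ · e^(−k·t) = 3.370 × e^(−0.1392 × 22.3)
  = 3.370 × 0.04486 = 0.1512 mg/L
(0.1512 mg/L = 0.1512 mcg/mL)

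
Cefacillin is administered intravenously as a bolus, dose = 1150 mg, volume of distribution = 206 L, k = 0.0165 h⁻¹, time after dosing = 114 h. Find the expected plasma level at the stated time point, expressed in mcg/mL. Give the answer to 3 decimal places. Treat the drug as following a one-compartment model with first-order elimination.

C₀ = Dose / Vd = 1150 / 206 = 5.583 mg/L
C = C₀ · e^(−k·t) = 5.583 × e^(−0.01650 × 114)
  = 5.583 × 0.1524 = 0.8508 mg/L
(0.8508 mg/L = 0.8508 mcg/mL)

0.851 mcg/mL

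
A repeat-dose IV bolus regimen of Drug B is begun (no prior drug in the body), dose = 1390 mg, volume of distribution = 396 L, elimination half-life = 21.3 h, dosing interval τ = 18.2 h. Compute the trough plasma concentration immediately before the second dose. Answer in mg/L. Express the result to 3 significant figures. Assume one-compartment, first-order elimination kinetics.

1.94 mg/L

C₀ per dose = Dose / Vd = 1390 / 396 = 3.510 mg/L
k = ln2 / t½ = 0.693147 / 21.3 = 0.03254 h⁻¹
Fraction remaining after one interval: r = e^(−kτ) = e^(−0.03254 × 18.2) = 0.5531
Before dose 2, 1 dose has been given (aged 1τ).
C_trough = C₀ × r = 3.510 × 0.5531 = 1.941 mg/L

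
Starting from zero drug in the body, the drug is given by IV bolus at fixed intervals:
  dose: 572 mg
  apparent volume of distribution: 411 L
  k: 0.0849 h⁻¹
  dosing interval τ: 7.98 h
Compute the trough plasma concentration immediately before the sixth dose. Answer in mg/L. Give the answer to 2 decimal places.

1.39 mg/L

C₀ per dose = Dose / Vd = 572 / 411 = 1.392 mg/L
Fraction remaining after one interval: r = e^(−kτ) = e^(−0.08490 × 7.98) = 0.5079
Before dose 6, 5 doses have been given (aged 1τ, 2τ, 3τ, 4τ, 5τ).
C_trough = C₀ × (r + r² + … + r^5) = C₀ × r(1−r^5)/(1−r)
        = 1.392 × 0.5079 × (1 − 0.03380) / (1 − 0.5079) = 1.388 mg/L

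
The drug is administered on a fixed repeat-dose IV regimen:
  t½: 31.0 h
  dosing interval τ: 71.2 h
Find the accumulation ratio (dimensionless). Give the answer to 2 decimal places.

k = ln2 / t½ = 0.693147 / 31.0 = 0.02236 h⁻¹
e^(−kτ) = e^(−0.02236 × 71.2) = 0.2035
Accumulation ratio R = 1 / (1 − e^(−kτ)) = 1 / (1 − 0.2035) = 1.255

1.26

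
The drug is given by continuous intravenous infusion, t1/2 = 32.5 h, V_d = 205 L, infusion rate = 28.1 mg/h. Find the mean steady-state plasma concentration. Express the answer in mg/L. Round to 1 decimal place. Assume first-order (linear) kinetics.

k = ln2 / t½ = 0.693147 / 32.5 = 0.02133 h⁻¹
CL = k × Vd = 0.02133 × 205 = 4.373 L/h
At steady state Css = R₀ / CL = 28.1 / 4.373 = 6.426 mg/L

6.4 mg/L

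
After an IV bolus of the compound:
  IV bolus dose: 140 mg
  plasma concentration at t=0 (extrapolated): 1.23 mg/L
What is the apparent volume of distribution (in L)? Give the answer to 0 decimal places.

114 L

Vd = Dose / C₀ = 140.0 / 1.23 = 113.8 L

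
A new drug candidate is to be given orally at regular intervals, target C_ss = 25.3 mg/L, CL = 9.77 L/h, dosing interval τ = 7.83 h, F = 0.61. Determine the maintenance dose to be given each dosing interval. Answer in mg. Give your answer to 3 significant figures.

3170 mg

At steady state, F × (Dose/τ) = Css × CL.
Dose = Css × CL × τ / F = 25.3 × 9.770 × 7.83 / 0.61 = 3173 mg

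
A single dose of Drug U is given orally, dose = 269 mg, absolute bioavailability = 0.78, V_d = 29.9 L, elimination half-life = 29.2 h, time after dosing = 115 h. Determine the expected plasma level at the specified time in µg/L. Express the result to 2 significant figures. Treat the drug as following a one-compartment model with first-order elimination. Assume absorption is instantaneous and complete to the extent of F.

Amount reaching circulation = F × Dose = 0.78 × 269.0 = 209.8 mg
C₀ = F·Dose / Vd = 209.8 / 29.9 = 7.017 mg/L
k = ln2 / t½ = 0.693147 / 29.2 = 0.02374 h⁻¹
C = C₀ · e^(−k·t) = 7.017 × e^(−0.02374 × 115)
  = 7.017 × 0.06521 = 0.4576 mg/L
Convert: 0.4576 mg/L × 1000 = 457.6 µg/L

460 µg/L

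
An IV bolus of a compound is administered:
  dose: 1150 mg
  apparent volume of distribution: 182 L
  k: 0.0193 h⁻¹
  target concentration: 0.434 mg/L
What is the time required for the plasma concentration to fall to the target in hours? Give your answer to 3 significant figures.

C₀ = Dose / Vd = 1150 / 182 = 6.319 mg/L
t = ln(C₀ / C) / k = ln(6.319 / 0.434) / 0.01930
  = ln(14.56) / 0.01930 = 2.678 / 0.01930 = 138.8 h

139 h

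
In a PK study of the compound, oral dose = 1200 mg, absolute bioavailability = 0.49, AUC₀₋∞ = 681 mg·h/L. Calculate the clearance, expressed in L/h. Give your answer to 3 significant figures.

0.863 L/h

CL = F·Dose / AUC = 0.49 × 1200 / 681 = 0.8634 L/h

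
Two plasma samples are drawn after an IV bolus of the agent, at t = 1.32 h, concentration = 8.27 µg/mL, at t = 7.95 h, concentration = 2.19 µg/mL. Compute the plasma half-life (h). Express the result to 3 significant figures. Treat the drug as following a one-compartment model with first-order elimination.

k = ln(C₁/C₂) / (t₂ − t₁) = ln(8.27/2.19) / (7.95 − 1.32)
  = 1.329 / 6.630 = 0.2005 h⁻¹
t½ = ln2 / k = 0.693147 / 0.2005 = 3.457 h

3.46 h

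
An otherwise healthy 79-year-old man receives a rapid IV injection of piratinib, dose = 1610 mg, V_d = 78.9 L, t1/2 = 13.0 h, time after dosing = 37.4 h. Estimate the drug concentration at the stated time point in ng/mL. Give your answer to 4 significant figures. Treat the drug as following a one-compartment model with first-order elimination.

2778 ng/mL

C₀ = Dose / Vd = 1610 / 78.9 = 20.41 mg/L
k = ln2 / t½ = 0.693147 / 13.0 = 0.05332 h⁻¹
C = C₀ · e^(−k·t) = 20.41 × e^(−0.05332 × 37.4)
  = 20.41 × 0.1361 = 2.778 mg/L
Convert: 2.778 mg/L × 1000 = 2778 ng/mL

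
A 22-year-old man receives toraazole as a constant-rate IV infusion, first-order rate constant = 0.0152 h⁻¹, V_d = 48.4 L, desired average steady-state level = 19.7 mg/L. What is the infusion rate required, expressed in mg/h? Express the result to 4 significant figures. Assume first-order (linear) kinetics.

14.49 mg/h

CL = k × Vd = 0.01520 × 48.4 = 0.7357 L/h
At steady state, infusion rate R₀ = Css × CL = 19.7 × 0.7357 = 14.49 mg/h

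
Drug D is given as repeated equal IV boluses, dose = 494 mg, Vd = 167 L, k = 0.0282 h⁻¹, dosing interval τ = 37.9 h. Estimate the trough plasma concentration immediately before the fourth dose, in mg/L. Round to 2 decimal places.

1.48 mg/L

C₀ per dose = Dose / Vd = 494 / 167 = 2.958 mg/L
Fraction remaining after one interval: r = e^(−kτ) = e^(−0.02820 × 37.9) = 0.3434
Before dose 4, 3 doses have been given (aged 1τ, 2τ, 3τ).
C_trough = C₀ × (r + r² + … + r^3) = C₀ × r(1−r^3)/(1−r)
        = 2.958 × 0.3434 × (1 − 0.04049) / (1 − 0.3434) = 1.484 mg/L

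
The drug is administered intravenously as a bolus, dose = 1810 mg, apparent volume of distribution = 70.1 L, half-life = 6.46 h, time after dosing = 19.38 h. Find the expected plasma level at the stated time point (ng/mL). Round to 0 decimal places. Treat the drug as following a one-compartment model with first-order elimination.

3228 ng/mL

C₀ = Dose / Vd = 1810 / 70.1 = 25.82 mg/L
k = ln2 / t½ = 0.693147 / 6.46 = 0.1073 h⁻¹
t / t½ = 19.38 / 6.46 = 3 half-lives
C = C₀ × (1/2)^3 = 25.82 × 0.1250 = 3.228 mg/L
Convert: 3.228 mg/L × 1000 = 3228 ng/mL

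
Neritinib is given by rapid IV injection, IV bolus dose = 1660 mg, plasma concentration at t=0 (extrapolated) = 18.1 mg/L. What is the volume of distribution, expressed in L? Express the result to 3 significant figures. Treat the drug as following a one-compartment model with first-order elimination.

Vd = Dose / C₀ = 1660 / 18.1 = 91.71 L

91.7 L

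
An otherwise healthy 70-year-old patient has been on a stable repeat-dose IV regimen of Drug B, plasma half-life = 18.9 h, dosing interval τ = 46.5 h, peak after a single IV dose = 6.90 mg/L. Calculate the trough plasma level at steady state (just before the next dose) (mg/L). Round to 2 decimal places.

1.53 mg/L

k = ln2 / t½ = 0.693147 / 18.9 = 0.03667 h⁻¹
e^(−kτ) = e^(−0.03667 × 46.5) = 0.1817
Accumulation ratio R = 1 / (1 − e^(−kτ)) = 1 / (1 − 0.1817) = 1.222
Steady-state trough = C₀ × R × e^(−kτ) = 6.90 × 1.222 × 0.1817 = 1.532 mg/L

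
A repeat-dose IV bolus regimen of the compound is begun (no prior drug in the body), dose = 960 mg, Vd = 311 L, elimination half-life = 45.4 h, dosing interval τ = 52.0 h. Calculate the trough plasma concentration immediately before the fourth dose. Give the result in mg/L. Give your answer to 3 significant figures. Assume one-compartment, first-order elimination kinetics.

2.31 mg/L

C₀ per dose = Dose / Vd = 960 / 311 = 3.087 mg/L
k = ln2 / t½ = 0.693147 / 45.4 = 0.01527 h⁻¹
Fraction remaining after one interval: r = e^(−kτ) = e^(−0.01527 × 52.0) = 0.4520
Before dose 4, 3 doses have been given (aged 1τ, 2τ, 3τ).
C_trough = C₀ × (r + r² + … + r^3) = C₀ × r(1−r^3)/(1−r)
        = 3.087 × 0.4520 × (1 − 0.09235) / (1 − 0.4520) = 2.311 mg/L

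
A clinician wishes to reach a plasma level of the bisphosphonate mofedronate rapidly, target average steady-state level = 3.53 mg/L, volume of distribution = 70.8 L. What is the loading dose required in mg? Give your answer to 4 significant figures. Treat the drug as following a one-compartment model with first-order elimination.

LD = Css × Vd = 3.53 × 70.8 = 249.9 mg

249.9 mg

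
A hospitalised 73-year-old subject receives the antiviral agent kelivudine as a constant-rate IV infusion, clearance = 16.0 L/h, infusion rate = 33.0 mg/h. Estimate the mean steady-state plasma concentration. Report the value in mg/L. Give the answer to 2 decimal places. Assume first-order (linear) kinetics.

At steady state Css = R₀ / CL = 33.0 / 16.00 = 2.063 mg/L

2.06 mg/L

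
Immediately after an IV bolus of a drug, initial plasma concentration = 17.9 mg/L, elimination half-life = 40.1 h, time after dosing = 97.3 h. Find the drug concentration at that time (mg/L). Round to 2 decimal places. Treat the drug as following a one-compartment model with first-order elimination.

3.33 mg/L

k = ln2 / t½ = 0.693147 / 40.1 = 0.01729 h⁻¹
C = C₀ · e^(−k·t) = 17.90 × e^(−0.01729 × 97.3)
  = 17.90 × 0.1859 = 3.328 mg/L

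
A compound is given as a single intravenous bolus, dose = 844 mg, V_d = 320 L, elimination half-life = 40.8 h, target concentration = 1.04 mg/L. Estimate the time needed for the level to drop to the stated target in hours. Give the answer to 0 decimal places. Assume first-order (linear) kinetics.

55 h

C₀ = Dose / Vd = 844.0 / 320 = 2.638 mg/L
k = ln2 / t½ = 0.693147 / 40.8 = 0.01699 h⁻¹
t = ln(C₀ / C) / k = ln(2.638 / 1.04) / 0.01699
  = ln(2.537) / 0.01699 = 0.9310 / 0.01699 = 54.80 h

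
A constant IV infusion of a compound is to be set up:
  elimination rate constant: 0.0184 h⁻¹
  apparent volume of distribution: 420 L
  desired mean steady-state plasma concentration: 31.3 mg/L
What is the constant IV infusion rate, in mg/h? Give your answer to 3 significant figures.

CL = k × Vd = 0.01840 × 420 = 7.728 L/h
At steady state, infusion rate R₀ = Css × CL = 31.3 × 7.728 = 241.9 mg/h

242 mg/h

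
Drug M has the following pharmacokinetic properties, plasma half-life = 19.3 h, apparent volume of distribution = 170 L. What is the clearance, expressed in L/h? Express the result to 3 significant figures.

6.11 L/h

k = ln2 / t½ = 0.693147 / 19.3 = 0.03591 h⁻¹
CL = k × Vd = 0.03591 × 170 = 6.105 L/h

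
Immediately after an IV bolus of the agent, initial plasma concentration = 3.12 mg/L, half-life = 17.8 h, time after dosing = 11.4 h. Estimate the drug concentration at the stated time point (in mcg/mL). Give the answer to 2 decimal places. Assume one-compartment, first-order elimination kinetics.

k = ln2 / t½ = 0.693147 / 17.8 = 0.03894 h⁻¹
C = C₀ · e^(−k·t) = 3.120 × e^(−0.03894 × 11.4)
  = 3.120 × 0.6415 = 2.001 mg/L
(2.001 mg/L = 2.001 mcg/mL)

2.00 mcg/mL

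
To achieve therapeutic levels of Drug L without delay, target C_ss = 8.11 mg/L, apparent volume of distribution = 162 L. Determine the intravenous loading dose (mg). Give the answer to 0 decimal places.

1314 mg

LD = Css × Vd = 8.11 × 162 = 1314 mg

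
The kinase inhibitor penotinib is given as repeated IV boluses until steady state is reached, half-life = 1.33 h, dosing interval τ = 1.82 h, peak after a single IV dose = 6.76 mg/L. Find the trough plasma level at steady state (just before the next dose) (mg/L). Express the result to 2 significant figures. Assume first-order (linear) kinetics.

k = ln2 / t½ = 0.693147 / 1.33 = 0.5212 h⁻¹
e^(−kτ) = e^(−0.5212 × 1.82) = 0.3873
Accumulation ratio R = 1 / (1 − e^(−kτ)) = 1 / (1 − 0.3873) = 1.632
Steady-state trough = C₀ × R × e^(−kτ) = 6.76 × 1.632 × 0.3873 = 4.273 mg/L

4.3 mg/L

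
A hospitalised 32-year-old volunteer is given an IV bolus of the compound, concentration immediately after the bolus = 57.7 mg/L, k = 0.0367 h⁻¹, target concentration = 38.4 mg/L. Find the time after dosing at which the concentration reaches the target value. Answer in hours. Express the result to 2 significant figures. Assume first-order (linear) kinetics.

11 h

t = ln(C₀ / C) / k = ln(57.70 / 38.4) / 0.03670
  = ln(1.503) / 0.03670 = 0.4075 / 0.03670 = 11.10 h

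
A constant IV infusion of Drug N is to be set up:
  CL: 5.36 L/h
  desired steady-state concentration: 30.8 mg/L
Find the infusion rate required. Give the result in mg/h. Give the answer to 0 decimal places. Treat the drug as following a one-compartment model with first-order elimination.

165 mg/h

At steady state, infusion rate R₀ = Css × CL = 30.8 × 5.360 = 165.1 mg/h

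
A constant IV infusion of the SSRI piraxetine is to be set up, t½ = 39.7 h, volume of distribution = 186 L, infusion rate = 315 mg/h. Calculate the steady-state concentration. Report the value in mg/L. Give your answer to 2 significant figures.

97 mg/L

k = ln2 / t½ = 0.693147 / 39.7 = 0.01746 h⁻¹
CL = k × Vd = 0.01746 × 186 = 3.248 L/h
At steady state Css = R₀ / CL = 315 / 3.248 = 96.98 mg/L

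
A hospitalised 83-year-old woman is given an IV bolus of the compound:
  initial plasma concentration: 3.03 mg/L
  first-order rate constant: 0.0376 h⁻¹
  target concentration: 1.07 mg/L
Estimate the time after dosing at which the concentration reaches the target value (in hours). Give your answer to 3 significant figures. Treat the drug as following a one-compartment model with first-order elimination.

27.7 h

t = ln(C₀ / C) / k = ln(3.030 / 1.07) / 0.03760
  = ln(2.832) / 0.03760 = 1.041 / 0.03760 = 27.69 h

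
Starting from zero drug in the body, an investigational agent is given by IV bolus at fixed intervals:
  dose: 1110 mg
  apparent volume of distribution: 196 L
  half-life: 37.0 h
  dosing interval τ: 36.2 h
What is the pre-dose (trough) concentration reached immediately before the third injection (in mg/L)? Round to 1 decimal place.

C₀ per dose = Dose / Vd = 1110 / 196 = 5.663 mg/L
k = ln2 / t½ = 0.693147 / 37.0 = 0.01873 h⁻¹
Fraction remaining after one interval: r = e^(−kτ) = e^(−0.01873 × 36.2) = 0.5076
Before dose 3, 2 doses have been given (aged 1τ, 2τ).
C_trough = C₀ × (r + r²) = 5.663 × (0.5076 + 0.2577) = 4.334 mg/L

4.3 mg/L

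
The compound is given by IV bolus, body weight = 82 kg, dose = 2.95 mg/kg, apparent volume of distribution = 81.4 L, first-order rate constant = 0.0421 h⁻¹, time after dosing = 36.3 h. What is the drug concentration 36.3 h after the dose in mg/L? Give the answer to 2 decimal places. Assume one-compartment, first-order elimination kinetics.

Total dose = 2.95 × 82 = 241.9 mg
C₀ = Dose / Vd = 241.9 / 81.4 = 2.972 mg/L
C = C₀ · e^(−k·t) = 2.972 × e^(−0.04210 × 36.3)
  = 2.972 × 0.2169 = 0.6446 mg/L

0.64 mg/L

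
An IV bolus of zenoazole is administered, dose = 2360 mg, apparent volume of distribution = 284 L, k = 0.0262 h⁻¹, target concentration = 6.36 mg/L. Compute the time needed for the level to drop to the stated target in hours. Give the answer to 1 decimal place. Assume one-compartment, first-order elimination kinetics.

C₀ = Dose / Vd = 2360 / 284 = 8.310 mg/L
t = ln(C₀ / C) / k = ln(8.310 / 6.36) / 0.02620
  = ln(1.307) / 0.02620 = 0.2677 / 0.02620 = 10.22 h

10.2 h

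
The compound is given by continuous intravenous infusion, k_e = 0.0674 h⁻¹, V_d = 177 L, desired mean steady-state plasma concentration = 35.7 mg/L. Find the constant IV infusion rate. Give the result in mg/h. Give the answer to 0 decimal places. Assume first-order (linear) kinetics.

CL = k × Vd = 0.06740 × 177 = 11.93 L/h
At steady state, infusion rate R₀ = Css × CL = 35.7 × 11.93 = 425.9 mg/h

426 mg/h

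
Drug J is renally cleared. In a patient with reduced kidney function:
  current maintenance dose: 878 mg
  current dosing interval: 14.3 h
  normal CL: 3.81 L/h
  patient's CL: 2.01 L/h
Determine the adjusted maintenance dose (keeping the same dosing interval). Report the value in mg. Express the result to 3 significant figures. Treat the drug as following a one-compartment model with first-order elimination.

463 mg

To keep the same average steady-state level, dosing rate must scale with clearance.
CL ratio = 2.01 / 3.81 = 0.5276
New dose (same interval) = 878 × 0.5276 = 463.2 mg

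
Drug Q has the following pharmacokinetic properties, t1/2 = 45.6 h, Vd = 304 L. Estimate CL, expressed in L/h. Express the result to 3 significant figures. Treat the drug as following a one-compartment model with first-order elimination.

k = ln2 / t½ = 0.693147 / 45.6 = 0.01520 h⁻¹
CL = k × Vd = 0.01520 × 304 = 4.621 L/h

4.62 L/h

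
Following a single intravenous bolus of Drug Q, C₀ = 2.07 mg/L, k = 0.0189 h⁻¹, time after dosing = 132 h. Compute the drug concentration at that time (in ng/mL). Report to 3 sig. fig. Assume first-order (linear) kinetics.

171 ng/mL

C = C₀ · e^(−k·t) = 2.070 × e^(−0.01890 × 132)
  = 2.070 × 0.08251 = 0.1708 mg/L
Convert: 0.1708 mg/L × 1000 = 170.8 ng/mL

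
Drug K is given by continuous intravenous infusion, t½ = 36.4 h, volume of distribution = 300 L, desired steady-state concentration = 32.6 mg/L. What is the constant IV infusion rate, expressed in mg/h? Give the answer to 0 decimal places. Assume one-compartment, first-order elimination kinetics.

k = ln2 / t½ = 0.693147 / 36.4 = 0.01904 h⁻¹
CL = k × Vd = 0.01904 × 300 = 5.712 L/h
At steady state, infusion rate R₀ = Css × CL = 32.6 × 5.712 = 186.2 mg/h

186 mg/h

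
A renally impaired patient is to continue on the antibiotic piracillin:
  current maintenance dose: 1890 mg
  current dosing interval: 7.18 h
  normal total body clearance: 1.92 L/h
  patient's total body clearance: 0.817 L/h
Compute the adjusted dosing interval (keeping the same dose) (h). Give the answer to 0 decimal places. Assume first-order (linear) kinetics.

To keep the same average steady-state level, dosing rate must scale with clearance.
CL ratio = 0.817 / 1.92 = 0.4255
New interval (same dose) = 7.18 / 0.4255 = 16.87 h

17 h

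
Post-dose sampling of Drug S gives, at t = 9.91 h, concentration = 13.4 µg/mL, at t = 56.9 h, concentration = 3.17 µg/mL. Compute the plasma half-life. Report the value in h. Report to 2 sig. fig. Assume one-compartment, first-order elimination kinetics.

23 h

k = ln(C₁/C₂) / (t₂ − t₁) = ln(13.4/3.17) / (56.9 − 9.91)
  = 1.442 / 46.99 = 0.03069 h⁻¹
t½ = ln2 / k = 0.693147 / 0.03069 = 22.59 h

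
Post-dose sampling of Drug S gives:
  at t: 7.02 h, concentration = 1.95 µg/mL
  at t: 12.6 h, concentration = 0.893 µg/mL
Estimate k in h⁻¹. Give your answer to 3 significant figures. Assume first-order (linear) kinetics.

k = ln(C₁/C₂) / (t₂ − t₁) = ln(1.95/0.893) / (12.6 − 7.02)
  = 0.7810 / 5.580 = 0.1400 h⁻¹

0.140 h⁻¹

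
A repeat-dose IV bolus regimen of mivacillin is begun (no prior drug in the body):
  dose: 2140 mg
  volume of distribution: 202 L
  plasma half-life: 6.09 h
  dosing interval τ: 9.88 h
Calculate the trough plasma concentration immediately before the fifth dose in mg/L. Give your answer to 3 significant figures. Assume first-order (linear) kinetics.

C₀ per dose = Dose / Vd = 2140 / 202 = 10.59 mg/L
k = ln2 / t½ = 0.693147 / 6.09 = 0.1138 h⁻¹
Fraction remaining after one interval: r = e^(−kτ) = e^(−0.1138 × 9.88) = 0.3249
Before dose 5, 4 doses have been given (aged 1τ, 2τ, 3τ, 4τ).
C_trough = C₀ × (r + r² + … + r^4) = C₀ × r(1−r^4)/(1−r)
        = 10.59 × 0.3249 × (1 − 0.01114) / (1 − 0.3249) = 5.040 mg/L

5.04 mg/L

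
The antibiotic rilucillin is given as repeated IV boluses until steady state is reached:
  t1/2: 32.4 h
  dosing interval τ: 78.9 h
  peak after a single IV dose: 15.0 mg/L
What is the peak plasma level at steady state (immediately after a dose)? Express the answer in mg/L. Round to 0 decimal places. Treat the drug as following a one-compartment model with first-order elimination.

k = ln2 / t½ = 0.693147 / 32.4 = 0.02139 h⁻¹
e^(−kτ) = e^(−0.02139 × 78.9) = 0.1849
Accumulation ratio R = 1 / (1 − e^(−kτ)) = 1 / (1 − 0.1849) = 1.227
Steady-state peak = C₀ × R = 15.0 × 1.227 = 18.41 mg/L

18 mg/L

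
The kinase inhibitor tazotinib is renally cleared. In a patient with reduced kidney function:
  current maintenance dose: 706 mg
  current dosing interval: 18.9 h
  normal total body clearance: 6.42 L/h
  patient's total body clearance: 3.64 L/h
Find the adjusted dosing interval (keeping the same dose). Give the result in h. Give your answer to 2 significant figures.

To keep the same average steady-state level, dosing rate must scale with clearance.
CL ratio = 3.64 / 6.42 = 0.5670
New interval (same dose) = 18.9 / 0.5670 = 33.33 h

33 h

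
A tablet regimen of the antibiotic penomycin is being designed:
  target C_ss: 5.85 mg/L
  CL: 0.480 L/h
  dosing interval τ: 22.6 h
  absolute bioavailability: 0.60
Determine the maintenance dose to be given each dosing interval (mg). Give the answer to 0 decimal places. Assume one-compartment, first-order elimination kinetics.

At steady state, F × (Dose/τ) = Css × CL.
Dose = Css × CL × τ / F = 5.85 × 0.4800 × 22.6 / 0.60 = 105.8 mg

106 mg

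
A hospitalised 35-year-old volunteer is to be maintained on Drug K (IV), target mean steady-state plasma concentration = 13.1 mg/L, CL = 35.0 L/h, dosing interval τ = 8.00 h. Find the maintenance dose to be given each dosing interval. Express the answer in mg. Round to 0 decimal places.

3668 mg

At steady state, Dose/τ = Css × CL.
Dose = Css × CL × τ = 13.1 × 35.00 × 8.00 = 3668 mg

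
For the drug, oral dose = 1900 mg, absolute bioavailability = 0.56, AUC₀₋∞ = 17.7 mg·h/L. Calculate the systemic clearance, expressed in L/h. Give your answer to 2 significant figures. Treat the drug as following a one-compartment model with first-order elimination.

60 L/h

CL = F·Dose / AUC = 0.56 × 1900 / 17.7 = 60.11 L/h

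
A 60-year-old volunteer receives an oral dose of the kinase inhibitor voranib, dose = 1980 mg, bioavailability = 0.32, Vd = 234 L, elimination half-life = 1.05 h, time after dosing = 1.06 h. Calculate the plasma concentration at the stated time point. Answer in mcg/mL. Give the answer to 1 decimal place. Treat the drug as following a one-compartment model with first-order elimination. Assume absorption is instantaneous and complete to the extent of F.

1.3 mcg/mL

Amount reaching circulation = F × Dose = 0.32 × 1980 = 633.6 mg
C₀ = F·Dose / Vd = 633.6 / 234 = 2.708 mg/L
k = ln2 / t½ = 0.693147 / 1.05 = 0.6601 h⁻¹
C = C₀ · e^(−k·t) = 2.708 × e^(−0.6601 × 1.06)
  = 2.708 × 0.4967 = 1.345 mg/L
(1.345 mg/L = 1.345 mcg/mL)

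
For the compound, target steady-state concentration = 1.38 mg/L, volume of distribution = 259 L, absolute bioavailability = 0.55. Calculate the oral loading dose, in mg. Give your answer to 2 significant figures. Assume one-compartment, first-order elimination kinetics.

LD = Css × Vd / F = 1.38 × 259 / 0.55 = 649.9 mg

650 mg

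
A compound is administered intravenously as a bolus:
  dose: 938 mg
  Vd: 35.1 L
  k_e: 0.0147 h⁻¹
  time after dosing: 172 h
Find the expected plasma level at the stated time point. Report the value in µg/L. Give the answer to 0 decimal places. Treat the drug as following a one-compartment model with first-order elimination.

2132 µg/L

C₀ = Dose / Vd = 938.0 / 35.1 = 26.72 mg/L
C = C₀ · e^(−k·t) = 26.72 × e^(−0.01470 × 172)
  = 26.72 × 0.07979 = 2.132 mg/L
Convert: 2.132 mg/L × 1000 = 2132 µg/L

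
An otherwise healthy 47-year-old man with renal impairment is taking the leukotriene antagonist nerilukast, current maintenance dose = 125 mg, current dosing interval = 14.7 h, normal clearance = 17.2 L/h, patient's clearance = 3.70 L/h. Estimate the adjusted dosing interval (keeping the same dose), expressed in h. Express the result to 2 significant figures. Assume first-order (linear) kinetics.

68 h

To keep the same average steady-state level, dosing rate must scale with clearance.
CL ratio = 3.70 / 17.2 = 0.2151
New interval (same dose) = 14.7 / 0.2151 = 68.34 h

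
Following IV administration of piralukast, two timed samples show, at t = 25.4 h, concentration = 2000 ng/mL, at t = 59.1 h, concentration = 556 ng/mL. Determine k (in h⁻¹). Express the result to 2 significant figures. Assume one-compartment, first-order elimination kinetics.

0.038 h⁻¹

k = ln(C₁/C₂) / (t₂ − t₁) = ln(2000/556) / (59.1 − 25.4)
  = 1.280 / 33.70 = 0.03798 h⁻¹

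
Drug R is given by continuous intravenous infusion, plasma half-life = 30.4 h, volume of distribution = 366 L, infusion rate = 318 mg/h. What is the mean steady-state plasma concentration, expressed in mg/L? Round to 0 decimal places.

k = ln2 / t½ = 0.693147 / 30.4 = 0.02280 h⁻¹
CL = k × Vd = 0.02280 × 366 = 8.345 L/h
At steady state Css = R₀ / CL = 318 / 8.345 = 38.11 mg/L

38 mg/L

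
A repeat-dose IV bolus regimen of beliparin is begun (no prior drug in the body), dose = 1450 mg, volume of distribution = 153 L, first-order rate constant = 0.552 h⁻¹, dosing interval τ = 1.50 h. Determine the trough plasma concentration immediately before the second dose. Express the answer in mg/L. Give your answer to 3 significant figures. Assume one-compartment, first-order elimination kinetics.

4.14 mg/L

C₀ per dose = Dose / Vd = 1450 / 153 = 9.477 mg/L
Fraction remaining after one interval: r = e^(−kτ) = e^(−0.5520 × 1.50) = 0.4369
Before dose 2, 1 dose has been given (aged 1τ).
C_trough = C₀ × r = 9.477 × 0.4369 = 4.141 mg/L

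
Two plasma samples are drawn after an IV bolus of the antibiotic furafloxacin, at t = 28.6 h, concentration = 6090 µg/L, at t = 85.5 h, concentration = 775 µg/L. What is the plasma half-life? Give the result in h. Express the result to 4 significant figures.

19.13 h

k = ln(C₁/C₂) / (t₂ − t₁) = ln(6090/775) / (85.5 − 28.6)
  = 2.062 / 56.90 = 0.03624 h⁻¹
t½ = ln2 / k = 0.693147 / 0.03624 = 19.13 h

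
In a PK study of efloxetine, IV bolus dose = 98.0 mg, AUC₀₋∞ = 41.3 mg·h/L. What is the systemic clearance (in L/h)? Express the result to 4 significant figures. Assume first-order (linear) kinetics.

CL = Dose / AUC = 98.0 / 41.3 = 2.373 L/h

2.373 L/h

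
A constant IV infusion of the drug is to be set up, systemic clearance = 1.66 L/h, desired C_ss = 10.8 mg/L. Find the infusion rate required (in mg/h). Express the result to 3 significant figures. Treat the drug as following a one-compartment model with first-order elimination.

17.9 mg/h

At steady state, infusion rate R₀ = Css × CL = 10.8 × 1.660 = 17.93 mg/h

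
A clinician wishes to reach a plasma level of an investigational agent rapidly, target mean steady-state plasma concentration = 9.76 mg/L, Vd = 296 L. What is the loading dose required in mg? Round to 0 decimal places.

2889 mg

LD = Css × Vd = 9.76 × 296 = 2889 mg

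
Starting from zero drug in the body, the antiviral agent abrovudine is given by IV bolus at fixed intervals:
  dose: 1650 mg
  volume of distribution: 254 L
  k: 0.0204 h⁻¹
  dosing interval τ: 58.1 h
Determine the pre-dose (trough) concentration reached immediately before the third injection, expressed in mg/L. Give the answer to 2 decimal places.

2.59 mg/L

C₀ per dose = Dose / Vd = 1650 / 254 = 6.496 mg/L
Fraction remaining after one interval: r = e^(−kτ) = e^(−0.02040 × 58.1) = 0.3057
Before dose 3, 2 doses have been given (aged 1τ, 2τ).
C_trough = C₀ × (r + r²) = 6.496 × (0.3057 + 0.09345) = 2.593 mg/L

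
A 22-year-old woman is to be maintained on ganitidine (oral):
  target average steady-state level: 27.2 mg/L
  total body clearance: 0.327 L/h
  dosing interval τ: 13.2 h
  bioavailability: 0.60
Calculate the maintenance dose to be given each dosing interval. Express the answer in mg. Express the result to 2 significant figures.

200 mg

At steady state, F × (Dose/τ) = Css × CL.
Dose = Css × CL × τ / F = 27.2 × 0.3270 × 13.2 / 0.60 = 195.7 mg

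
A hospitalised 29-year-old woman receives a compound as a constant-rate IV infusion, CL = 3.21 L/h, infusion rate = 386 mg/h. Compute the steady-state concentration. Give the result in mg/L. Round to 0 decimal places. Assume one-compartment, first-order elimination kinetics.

120 mg/L

At steady state Css = R₀ / CL = 386 / 3.210 = 120.2 mg/L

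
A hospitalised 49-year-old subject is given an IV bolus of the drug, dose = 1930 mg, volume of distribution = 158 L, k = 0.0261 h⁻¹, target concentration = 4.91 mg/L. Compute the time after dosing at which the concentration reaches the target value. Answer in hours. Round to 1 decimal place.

34.9 h

C₀ = Dose / Vd = 1930 / 158 = 12.22 mg/L
t = ln(C₀ / C) / k = ln(12.22 / 4.91) / 0.02610
  = ln(2.489) / 0.02610 = 0.9119 / 0.02610 = 34.94 h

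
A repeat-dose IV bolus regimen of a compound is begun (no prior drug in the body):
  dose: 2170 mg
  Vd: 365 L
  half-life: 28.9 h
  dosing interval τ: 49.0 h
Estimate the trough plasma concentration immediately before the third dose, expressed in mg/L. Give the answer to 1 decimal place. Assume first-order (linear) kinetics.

2.4 mg/L

C₀ per dose = Dose / Vd = 2170 / 365 = 5.945 mg/L
k = ln2 / t½ = 0.693147 / 28.9 = 0.02398 h⁻¹
Fraction remaining after one interval: r = e^(−kτ) = e^(−0.02398 × 49.0) = 0.3088
Before dose 3, 2 doses have been given (aged 1τ, 2τ).
C_trough = C₀ × (r + r²) = 5.945 × (0.3088 + 0.09536) = 2.403 mg/L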